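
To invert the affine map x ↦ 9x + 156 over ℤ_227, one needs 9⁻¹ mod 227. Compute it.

101

Extended Euclidean algorithm:
227 = 25·9 + 2
9 = 4·2 + 1
2 = 2·1 + 0
The gcd is 1. Working backward:
1 = 9 − 4·2
1 = −4·227 + 101·9
So 9·101 ≡ 1 (mod 227).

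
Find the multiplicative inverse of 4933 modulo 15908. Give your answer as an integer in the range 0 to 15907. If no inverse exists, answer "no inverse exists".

Apply the Euclidean algorithm to 15908 and 4933:
15908 = 3*4933 + 1109
4933 = 4*1109 + 497
1109 = 2*497 + 115
497 = 4*115 + 37
115 = 3*37 + 4
37 = 9*4 + 1
4 = 4*1 + 0
Since gcd(4933, 15908) = 1, back-substitute to write 1 as a combination:
1 = 37 − 9·4
1 = −9·115 + 28·37
1 = 28·497 − 121·115
1 = −121·1109 + 270·497
1 = 270·4933 − 1201·1109
1 = −1201·15908 + 3873·4933
So 4933·3873 ≡ 1 (mod 15908).

3873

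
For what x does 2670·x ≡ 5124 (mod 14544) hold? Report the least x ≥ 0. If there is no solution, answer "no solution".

2366

First find gcd(2670, 14544):
14544 = 5×2670 + 1194
2670 = 2×1194 + 282
1194 = 4×282 + 66
282 = 4×66 + 18
66 = 3×18 + 12
18 = 1×12 + 6
12 = 2×6 + 0
gcd = 6 and 6 | 5124, so solutions exist. Divide through by 6: 445x ≡ 854 (mod 2424).
Now find 445⁻¹ mod 2424:
2424 = 5·445 + 199
445 = 2·199 + 47
199 = 4·47 + 11
47 = 4·11 + 3
11 = 3·3 + 2
3 = 1·2 + 1
2 = 2·1 + 0
Back-substitute:
1 = 3 − 2
1 = −11 + 4·3
1 = 4·47 − 17·11
1 = −17·199 + 72·47
1 = 72·445 − 161·199
1 = −161·2424 + 877·445
So 445⁻¹ ≡ 877 (mod 2424).
Then x ≡ 877·854 ≡ 2366 (mod 2424); the smallest non-negative solution is x = 2366.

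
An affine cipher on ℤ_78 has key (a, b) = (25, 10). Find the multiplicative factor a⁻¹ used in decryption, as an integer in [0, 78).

gcd(78, 25) by repeated division:
78 = 3*25 + 3
25 = 8*3 + 1
3 = 3*1 + 0
Since gcd(25, 78) = 1, back-substitute to write 1 as a combination:
1 = 25 − 8·3
1 = −8·78 + 25·25
So 25·25 ≡ 1 (mod 78).

25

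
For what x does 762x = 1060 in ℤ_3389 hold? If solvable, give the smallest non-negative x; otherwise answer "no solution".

2661

First find gcd(762, 3389):
3389 = 4×762 + 341
762 = 2×341 + 80
341 = 4×80 + 21
80 = 3×21 + 17
21 = 1×17 + 4
17 = 4×4 + 1
4 = 4×1 + 0
gcd = 1, so a unique solution mod 3389 exists.
Back-substitute for the Bézout coefficients:
1 = 17 − 4·4
1 = −4·21 + 5·17
1 = 5·80 − 19·21
1 = −19·341 + 81·80
1 = 81·762 − 181·341
1 = −181·3389 + 805·762
So 762·(805) ≡ 1 (mod 3389), giving 762⁻¹ ≡ 805.
x ≡ 762⁻¹·1060 ≡ 805·1060 ≡ 2661 (mod 3389).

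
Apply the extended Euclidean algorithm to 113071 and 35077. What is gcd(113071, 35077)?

7

Euclidean algorithm:
113071 = 3×35077 + 7840
35077 = 4×7840 + 3717
7840 = 2×3717 + 406
3717 = 9×406 + 63
406 = 6×63 + 28
63 = 2×28 + 7
28 = 4×7 + 0
gcd(113071, 35077) = 7.
Back-substituting:
7 = 63 − 2·28
7 = −2·406 + 13·63
7 = 13·3717 − 119·406
7 = −119·7840 + 251·3717
7 = 251·35077 − 1123·7840
7 = −1123·113071 + 3620·35077
So 7 = (-1123)·113071 + (3620)·35077.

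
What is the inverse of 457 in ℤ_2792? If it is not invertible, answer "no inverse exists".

2401

Run Euclid on (2792, 457):
2792 = 6*457 + 50
457 = 9*50 + 7
50 = 7*7 + 1
7 = 7*1 + 0
Since gcd(457, 2792) = 1, back-substitute to write 1 as a combination:
1 = 50 − 7·7
1 = −7·457 + 64·50
1 = 64·2792 − 391·457
Thus 457·(-391) ≡ 1 (mod 2792); reducing, -391 mod 2792 = 2401.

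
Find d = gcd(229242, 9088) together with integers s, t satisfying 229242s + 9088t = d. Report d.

2

Apply Euclid's algorithm to 229242 and 9088:
229242 = 25·9088 + 2042
9088 = 4·2042 + 920
2042 = 2·920 + 202
920 = 4·202 + 112
202 = 1·112 + 90
112 = 1·90 + 22
90 = 4·22 + 2
22 = 11·2 + 0
gcd(229242, 9088) = 2.
Working backward:
2 = 90 − 4·22
2 = −4·112 + 5·90
2 = 5·202 − 9·112
2 = −9·920 + 41·202
2 = 41·2042 − 91·920
2 = −91·9088 + 405·2042
2 = 405·229242 − 10216·9088
So 2 = (405)·229242 + (-10216)·9088.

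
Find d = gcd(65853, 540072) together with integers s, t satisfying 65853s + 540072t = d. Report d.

9

Repeated division:
540072 = 8*65853 + 13248
65853 = 4*13248 + 12861
13248 = 1*12861 + 387
12861 = 33*387 + 90
387 = 4*90 + 27
90 = 3*27 + 9
27 = 3*9 + 0
gcd(65853, 540072) = 9.
Express as a combination:
9 = 90 − 3·27
9 = −3·387 + 13·90
9 = 13·12861 − 432·387
9 = −432·13248 + 445·12861
9 = 445·65853 − 2212·13248
9 = −2212·540072 + 18141·65853
So 9 = (-2212)·540072 + (18141)·65853.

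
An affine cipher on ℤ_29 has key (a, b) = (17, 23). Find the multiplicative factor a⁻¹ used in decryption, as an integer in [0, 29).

12

Extended Euclidean algorithm:
29 = 1×17 + 12
17 = 1×12 + 5
12 = 2×5 + 2
5 = 2×2 + 1
2 = 2×1 + 0
Since gcd(17, 29) = 1, back-substitute to write 1 as a combination:
1 = 5 − 2·2
1 = −2·12 + 5·5
1 = 5·17 − 7·12
1 = −7·29 + 12·17
So 17·12 ≡ 1 (mod 29).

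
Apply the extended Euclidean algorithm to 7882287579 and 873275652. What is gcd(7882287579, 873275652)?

Apply Euclid's algorithm to 7882287579 and 873275652:
7882287579 = 9·873275652 + 22806711
873275652 = 38·22806711 + 6620634
22806711 = 3·6620634 + 2944809
6620634 = 2·2944809 + 731016
2944809 = 4·731016 + 20745
731016 = 35·20745 + 4941
20745 = 4·4941 + 981
4941 = 5·981 + 36
981 = 27·36 + 9
36 = 4·9 + 0
gcd(7882287579, 873275652) = 9.
Back-substituting:
9 = 981 − 27·36
9 = −27·4941 + 136·981
9 = 136·20745 − 571·4941
9 = −571·731016 + 20121·20745
9 = 20121·2944809 − 81055·731016
9 = −81055·6620634 + 182231·2944809
9 = 182231·22806711 − 627748·6620634
9 = −627748·873275652 + 24036655·22806711
9 = 24036655·7882287579 − 216957643·873275652
So 9 = (24036655)·7882287579 + (-216957643)·873275652.

9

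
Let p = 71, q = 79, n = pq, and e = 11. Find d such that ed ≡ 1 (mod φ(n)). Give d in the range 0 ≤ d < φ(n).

3971

φ(n) = (p−1)(q−1) = 70·78 = 5460.
Need d with 11·d ≡ 1 (mod 5460). Apply the extended Euclidean algorithm:
5460 = 496*11 + 4
11 = 2*4 + 3
4 = 1*3 + 1
3 = 3*1 + 0
Back-substitute:
1 = 4 − 3
1 = −11 + 3·4
1 = 3·5460 − 1489·11
So 11·(-1489) ≡ 1 (mod 5460), hence d ≡ -1489 ≡ 3971 (mod 5460).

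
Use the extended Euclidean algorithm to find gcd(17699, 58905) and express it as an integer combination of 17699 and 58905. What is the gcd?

Repeated division:
58905 = 3×17699 + 5808
17699 = 3×5808 + 275
5808 = 21×275 + 33
275 = 8×33 + 11
33 = 3×11 + 0
gcd(17699, 58905) = 11.
Back-substituting:
11 = 275 − 8·33
11 = −8·5808 + 169·275
11 = 169·17699 − 515·5808
11 = −515·58905 + 1714·17699
So 11 = (-515)·58905 + (1714)·17699.

11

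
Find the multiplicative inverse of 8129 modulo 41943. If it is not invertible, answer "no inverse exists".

Compute gcd(8129, 41943):
41943 = 5×8129 + 1298
8129 = 6×1298 + 341
1298 = 3×341 + 275
341 = 1×275 + 66
275 = 4×66 + 11
66 = 6×11 + 0
Since gcd = 11 > 1, 8129 is not a unit mod 41943.

no inverse exists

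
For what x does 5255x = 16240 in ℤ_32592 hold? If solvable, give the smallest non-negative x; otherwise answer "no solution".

First find gcd(5255, 32592):
32592 = 6×5255 + 1062
5255 = 4×1062 + 1007
1062 = 1×1007 + 55
1007 = 18×55 + 17
55 = 3×17 + 4
17 = 4×4 + 1
4 = 4×1 + 0
gcd = 1, so a unique solution mod 32592 exists.
Back-substitute for the Bézout coefficients:
1 = 17 − 4·4
1 = −4·55 + 13·17
1 = 13·1007 − 238·55
1 = −238·1062 + 251·1007
1 = 251·5255 − 1242·1062
1 = −1242·32592 + 7703·5255
So 5255·(7703) ≡ 1 (mod 32592), giving 5255⁻¹ ≡ 7703.
x ≡ 5255⁻¹·16240 ≡ 7703·16240 ≡ 8624 (mod 32592).

8624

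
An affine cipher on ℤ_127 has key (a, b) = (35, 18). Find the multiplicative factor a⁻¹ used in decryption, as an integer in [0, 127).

98

Apply the Euclidean algorithm to 127 and 35:
127 = 3·35 + 22
35 = 1·22 + 13
22 = 1·13 + 9
13 = 1·9 + 4
9 = 2·4 + 1
4 = 4·1 + 0
The gcd is 1. Working backward:
1 = 9 − 2·4
1 = −2·13 + 3·9
1 = 3·22 − 5·13
1 = −5·35 + 8·22
1 = 8·127 − 29·35
So 35·(-29) ≡ 1 (mod 127), and -29 ≡ 98 (mod 127).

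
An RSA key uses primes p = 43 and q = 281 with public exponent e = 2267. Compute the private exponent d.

φ(n) = (p−1)(q−1) = 42·280 = 11760.
Need d with 2267·d ≡ 1 (mod 11760). Apply the extended Euclidean algorithm:
11760 = 5*2267 + 425
2267 = 5*425 + 142
425 = 2*142 + 141
142 = 1*141 + 1
141 = 141*1 + 0
Back-substitute:
1 = 142 − 141
1 = −425 + 3·142
1 = 3·2267 − 16·425
1 = −16·11760 + 83·2267
So 2267·83 ≡ 1 (mod 11760), hence d = 83.

83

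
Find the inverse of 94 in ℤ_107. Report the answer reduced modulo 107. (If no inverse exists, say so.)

Run Euclid on (107, 94):
107 = 1*94 + 13
94 = 7*13 + 3
13 = 4*3 + 1
3 = 3*1 + 0
Since gcd(94, 107) = 1, back-substitute to write 1 as a combination:
1 = 13 − 4·3
1 = −4·94 + 29·13
1 = 29·107 − 33·94
So 94·(-33) ≡ 1 (mod 107), and -33 ≡ 74 (mod 107).

74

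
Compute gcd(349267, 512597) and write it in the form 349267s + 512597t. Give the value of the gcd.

Repeated division:
512597 = 1·349267 + 163330
349267 = 2·163330 + 22607
163330 = 7·22607 + 5081
22607 = 4·5081 + 2283
5081 = 2·2283 + 515
2283 = 4·515 + 223
515 = 2·223 + 69
223 = 3·69 + 16
69 = 4·16 + 5
16 = 3·5 + 1
5 = 5·1 + 0
gcd(349267, 512597) = 1.
Back-substituting:
1 = 16 − 3·5
1 = −3·69 + 13·16
1 = 13·223 − 42·69
1 = −42·515 + 97·223
1 = 97·2283 − 430·515
1 = −430·5081 + 957·2283
1 = 957·22607 − 4258·5081
1 = −4258·163330 + 30763·22607
1 = 30763·349267 − 65784·163330
1 = −65784·512597 + 96547·349267
So 1 = (-65784)·512597 + (96547)·349267.

1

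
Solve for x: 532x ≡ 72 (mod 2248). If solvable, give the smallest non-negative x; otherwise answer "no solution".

110

First find gcd(532, 2248):
2248 = 4·532 + 120
532 = 4·120 + 52
120 = 2·52 + 16
52 = 3·16 + 4
16 = 4·4 + 0
gcd = 4 and 4 | 72, so solutions exist. Divide through by 4: 133x ≡ 18 (mod 562).
Now find 133⁻¹ mod 562:
562 = 4×133 + 30
133 = 4×30 + 13
30 = 2×13 + 4
13 = 3×4 + 1
4 = 4×1 + 0
Back-substitute:
1 = 13 − 3·4
1 = −3·30 + 7·13
1 = 7·133 − 31·30
1 = −31·562 + 131·133
So 133⁻¹ ≡ 131 (mod 562).
Then x ≡ 131·18 ≡ 110 (mod 562); the smallest non-negative solution is x = 110.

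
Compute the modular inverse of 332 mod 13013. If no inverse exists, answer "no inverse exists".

5605

gcd(13013, 332) by repeated division:
13013 = 39×332 + 65
332 = 5×65 + 7
65 = 9×7 + 2
7 = 3×2 + 1
2 = 2×1 + 0
gcd = 1, so the inverse exists. Back-substitute:
1 = 7 − 3·2
1 = −3·65 + 28·7
1 = 28·332 − 143·65
1 = −143·13013 + 5605·332
So 332·5605 ≡ 1 (mod 13013).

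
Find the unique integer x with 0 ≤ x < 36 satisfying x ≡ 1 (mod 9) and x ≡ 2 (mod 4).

10

Write x = 1 + 9·k. Then 9·k ≡ 2 − 1 ≡ 1 (mod 4).
Need 9⁻¹ mod 4. Extended Euclid on (4, 1):
4 = 4×1 + 0
9⁻¹ ≡ 1 (mod 4), so k ≡ 1·1 ≡ 1 (mod 4).
x = 1 + 9·1 = 10.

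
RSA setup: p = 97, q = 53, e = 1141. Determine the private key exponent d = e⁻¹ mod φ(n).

φ(n) = (p−1)(q−1) = 96·52 = 4992.
Need d with 1141·d ≡ 1 (mod 4992). Apply the extended Euclidean algorithm:
4992 = 4*1141 + 428
1141 = 2*428 + 285
428 = 1*285 + 143
285 = 1*143 + 142
143 = 1*142 + 1
142 = 142*1 + 0
Back-substitute:
1 = 143 − 142
1 = −285 + 2·143
1 = 2·428 − 3·285
1 = −3·1141 + 8·428
1 = 8·4992 − 35·1141
So 1141·(-35) ≡ 1 (mod 4992), hence d ≡ -35 ≡ 4957 (mod 4992).

4957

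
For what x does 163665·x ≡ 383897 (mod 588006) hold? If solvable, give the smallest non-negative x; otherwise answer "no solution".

no solution

gcd(163665, 588006):
588006 = 3×163665 + 97011
163665 = 1×97011 + 66654
97011 = 1×66654 + 30357
66654 = 2×30357 + 5940
30357 = 5×5940 + 657
5940 = 9×657 + 27
657 = 24×27 + 9
27 = 3×9 + 0
gcd = 9, but 9 ∤ 383897, so the congruence has no solution.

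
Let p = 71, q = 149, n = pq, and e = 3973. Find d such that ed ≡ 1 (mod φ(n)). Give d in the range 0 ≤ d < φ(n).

5077

φ(n) = (p−1)(q−1) = 70·148 = 10360.
Need d with 3973·d ≡ 1 (mod 10360). Apply the extended Euclidean algorithm:
10360 = 2·3973 + 2414
3973 = 1·2414 + 1559
2414 = 1·1559 + 855
1559 = 1·855 + 704
855 = 1·704 + 151
704 = 4·151 + 100
151 = 1·100 + 51
100 = 1·51 + 49
51 = 1·49 + 2
49 = 24·2 + 1
2 = 2·1 + 0
Back-substitute:
1 = 49 − 24·2
1 = −24·51 + 25·49
1 = 25·100 − 49·51
1 = −49·151 + 74·100
1 = 74·704 − 345·151
1 = −345·855 + 419·704
1 = 419·1559 − 764·855
1 = −764·2414 + 1183·1559
1 = 1183·3973 − 1947·2414
1 = −1947·10360 + 5077·3973
So 3973·5077 ≡ 1 (mod 10360), hence d = 5077.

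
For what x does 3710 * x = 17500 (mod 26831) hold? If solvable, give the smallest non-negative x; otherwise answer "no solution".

294

First find gcd(3710, 26831):
26831 = 7·3710 + 861
3710 = 4·861 + 266
861 = 3·266 + 63
266 = 4·63 + 14
63 = 4·14 + 7
14 = 2·7 + 0
gcd = 7 and 7 | 17500, so solutions exist. Divide through by 7: 530x ≡ 2500 (mod 3833).
Now find 530⁻¹ mod 3833:
3833 = 7*530 + 123
530 = 4*123 + 38
123 = 3*38 + 9
38 = 4*9 + 2
9 = 4*2 + 1
2 = 2*1 + 0
Back-substitute:
1 = 9 − 4·2
1 = −4·38 + 17·9
1 = 17·123 − 55·38
1 = −55·530 + 237·123
1 = 237·3833 − 1714·530
So 530·(-1714) ≡ 1 (mod 3833), i.e. 530⁻¹ ≡ 2119.
Then x ≡ 2119·2500 ≡ 294 (mod 3833); the smallest non-negative solution is x = 294.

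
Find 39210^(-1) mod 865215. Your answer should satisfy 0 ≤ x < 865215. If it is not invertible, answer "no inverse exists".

no inverse exists

Euclidean algorithm on 865215, 39210:
865215 = 22×39210 + 2595
39210 = 15×2595 + 285
2595 = 9×285 + 30
285 = 9×30 + 15
30 = 2×15 + 0
gcd(39210, 865215) = 15 ≠ 1, so 39210 has no multiplicative inverse modulo 865215.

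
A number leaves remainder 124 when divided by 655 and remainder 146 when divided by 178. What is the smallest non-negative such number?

106234

Write x = 124 + 655·k. Then 655·k ≡ 146 − 124 ≡ 22 (mod 178).
Need 655⁻¹ mod 178. Extended Euclid on (178, 121):
178 = 1*121 + 57
121 = 2*57 + 7
57 = 8*7 + 1
7 = 7*1 + 0
Back-substitute:
1 = 57 − 8·7
1 = −8·121 + 17·57
1 = 17·178 − 25·121
655⁻¹ ≡ 153 (mod 178), so k ≡ 153·22 ≡ 162 (mod 178).
x = 124 + 655·162 = 106234.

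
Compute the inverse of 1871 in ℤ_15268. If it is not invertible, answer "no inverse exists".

Run Euclid on (15268, 1871):
15268 = 8·1871 + 300
1871 = 6·300 + 71
300 = 4·71 + 16
71 = 4·16 + 7
16 = 2·7 + 2
7 = 3·2 + 1
2 = 2·1 + 0
Since gcd(1871, 15268) = 1, back-substitute to write 1 as a combination:
1 = 7 − 3·2
1 = −3·16 + 7·7
1 = 7·71 − 31·16
1 = −31·300 + 131·71
1 = 131·1871 − 817·300
1 = −817·15268 + 6667·1871
So 1871·6667 ≡ 1 (mod 15268).

6667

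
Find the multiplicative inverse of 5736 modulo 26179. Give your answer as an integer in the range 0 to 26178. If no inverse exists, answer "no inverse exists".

Extended Euclidean algorithm:
26179 = 4×5736 + 3235
5736 = 1×3235 + 2501
3235 = 1×2501 + 734
2501 = 3×734 + 299
734 = 2×299 + 136
299 = 2×136 + 27
136 = 5×27 + 1
27 = 27×1 + 0
gcd = 1, so the inverse exists. Back-substitute:
1 = 136 − 5·27
1 = −5·299 + 11·136
1 = 11·734 − 27·299
1 = −27·2501 + 92·734
1 = 92·3235 − 119·2501
1 = −119·5736 + 211·3235
1 = 211·26179 − 963·5736
So 5736·(-963) ≡ 1 (mod 26179), and -963 ≡ 25216 (mod 26179).

25216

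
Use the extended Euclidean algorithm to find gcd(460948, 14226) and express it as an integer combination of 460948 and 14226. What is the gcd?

2

Repeated division:
460948 = 32×14226 + 5716
14226 = 2×5716 + 2794
5716 = 2×2794 + 128
2794 = 21×128 + 106
128 = 1×106 + 22
106 = 4×22 + 18
22 = 1×18 + 4
18 = 4×4 + 2
4 = 2×2 + 0
gcd(460948, 14226) = 2.
Back-substituting:
2 = 18 − 4·4
2 = −4·22 + 5·18
2 = 5·106 − 24·22
2 = −24·128 + 29·106
2 = 29·2794 − 633·128
2 = −633·5716 + 1295·2794
2 = 1295·14226 − 3223·5716
2 = −3223·460948 + 104431·14226
So 2 = (-3223)·460948 + (104431)·14226.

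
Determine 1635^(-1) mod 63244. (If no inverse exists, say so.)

14931

Extended Euclidean algorithm:
63244 = 38*1635 + 1114
1635 = 1*1114 + 521
1114 = 2*521 + 72
521 = 7*72 + 17
72 = 4*17 + 4
17 = 4*4 + 1
4 = 4*1 + 0
gcd = 1, so the inverse exists. Back-substitute:
1 = 17 − 4·4
1 = −4·72 + 17·17
1 = 17·521 − 123·72
1 = −123·1114 + 263·521
1 = 263·1635 − 386·1114
1 = −386·63244 + 14931·1635
So 1635·14931 ≡ 1 (mod 63244).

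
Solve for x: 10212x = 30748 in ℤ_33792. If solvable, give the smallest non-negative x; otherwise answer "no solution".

gcd(10212, 33792):
33792 = 3×10212 + 3156
10212 = 3×3156 + 744
3156 = 4×744 + 180
744 = 4×180 + 24
180 = 7×24 + 12
24 = 2×12 + 0
gcd = 12, but 12 ∤ 30748, so the congruence has no solution.

no solution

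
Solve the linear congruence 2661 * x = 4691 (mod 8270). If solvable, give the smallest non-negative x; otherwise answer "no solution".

First find gcd(2661, 8270):
8270 = 3×2661 + 287
2661 = 9×287 + 78
287 = 3×78 + 53
78 = 1×53 + 25
53 = 2×25 + 3
25 = 8×3 + 1
3 = 3×1 + 0
gcd = 1, so a unique solution mod 8270 exists.
Back-substitute for the Bézout coefficients:
1 = 25 − 8·3
1 = −8·53 + 17·25
1 = 17·78 − 25·53
1 = −25·287 + 92·78
1 = 92·2661 − 853·287
1 = −853·8270 + 2651·2661
So 2661·(2651) ≡ 1 (mod 8270), giving 2661⁻¹ ≡ 2651.
x ≡ 2661⁻¹·4691 ≡ 2651·4691 ≡ 6031 (mod 8270).

6031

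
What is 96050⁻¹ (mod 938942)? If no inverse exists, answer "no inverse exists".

no inverse exists

Euclidean algorithm on 938942, 96050:
938942 = 9·96050 + 74492
96050 = 1·74492 + 21558
74492 = 3·21558 + 9818
21558 = 2·9818 + 1922
9818 = 5·1922 + 208
1922 = 9·208 + 50
208 = 4·50 + 8
50 = 6·8 + 2
8 = 4·2 + 0
The gcd is 2, not 1, hence no inverse exists.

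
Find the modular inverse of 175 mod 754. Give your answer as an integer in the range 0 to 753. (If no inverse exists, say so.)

gcd(754, 175) by repeated division:
754 = 4×175 + 54
175 = 3×54 + 13
54 = 4×13 + 2
13 = 6×2 + 1
2 = 2×1 + 0
The gcd is 1. Working backward:
1 = 13 − 6·2
1 = −6·54 + 25·13
1 = 25·175 − 81·54
1 = −81·754 + 349·175
So 175·349 ≡ 1 (mod 754).

349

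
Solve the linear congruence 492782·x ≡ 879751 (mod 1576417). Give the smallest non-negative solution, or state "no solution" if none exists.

108426

First find gcd(492782, 1576417):
1576417 = 3×492782 + 98071
492782 = 5×98071 + 2427
98071 = 40×2427 + 991
2427 = 2×991 + 445
991 = 2×445 + 101
445 = 4×101 + 41
101 = 2×41 + 19
41 = 2×19 + 3
19 = 6×3 + 1
3 = 3×1 + 0
gcd = 1, so a unique solution mod 1576417 exists.
Back-substitute for the Bézout coefficients:
1 = 19 − 6·3
1 = −6·41 + 13·19
1 = 13·101 − 32·41
1 = −32·445 + 141·101
1 = 141·991 − 314·445
1 = −314·2427 + 769·991
1 = 769·98071 − 31074·2427
1 = −31074·492782 + 156139·98071
1 = 156139·1576417 − 499491·492782
So 492782·(-499491) ≡ 1 (mod 1576417), giving 492782⁻¹ ≡ 1076926.
x ≡ 492782⁻¹·879751 ≡ 1076926·879751 ≡ 108426 (mod 1576417).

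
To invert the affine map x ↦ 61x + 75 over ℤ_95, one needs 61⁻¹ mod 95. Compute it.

Extended Euclidean algorithm:
95 = 1·61 + 34
61 = 1·34 + 27
34 = 1·27 + 7
27 = 3·7 + 6
7 = 1·6 + 1
6 = 6·1 + 0
Since gcd(61, 95) = 1, back-substitute to write 1 as a combination:
1 = 7 − 6
1 = −27 + 4·7
1 = 4·34 − 5·27
1 = −5·61 + 9·34
1 = 9·95 − 14·61
Hence 61⁻¹ ≡ -14 ≡ 81 (mod 95).

81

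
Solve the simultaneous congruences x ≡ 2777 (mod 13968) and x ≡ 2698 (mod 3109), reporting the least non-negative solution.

Write x = 2777 + 13968·k. Then 13968·k ≡ 2698 − 2777 ≡ 3030 (mod 3109).
Need 13968⁻¹ mod 3109. Extended Euclid on (3109, 1532):
3109 = 2·1532 + 45
1532 = 34·45 + 2
45 = 22·2 + 1
2 = 2·1 + 0
Back-substitute:
1 = 45 − 22·2
1 = −22·1532 + 749·45
1 = 749·3109 − 1520·1532
13968⁻¹ ≡ 1589 (mod 3109), so k ≡ 1589·3030 ≡ 1938 (mod 3109).
x = 2777 + 13968·1938 = 27072761.

27072761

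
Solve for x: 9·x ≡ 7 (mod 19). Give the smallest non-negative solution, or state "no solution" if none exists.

5

First find gcd(9, 19):
19 = 2×9 + 1
9 = 9×1 + 0
gcd = 1, so a unique solution mod 19 exists.
Back-substitute for the Bézout coefficients:
1 = 19 − 2·9
So 9·(-2) ≡ 1 (mod 19), giving 9⁻¹ ≡ 17.
x ≡ 9⁻¹·7 ≡ 17·7 ≡ 5 (mod 19).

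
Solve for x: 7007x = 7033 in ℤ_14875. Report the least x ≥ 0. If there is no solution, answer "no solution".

gcd(7007, 14875):
14875 = 2·7007 + 861
7007 = 8·861 + 119
861 = 7·119 + 28
119 = 4·28 + 7
28 = 4·7 + 0
gcd = 7, but 7 ∤ 7033, so the congruence has no solution.

no solution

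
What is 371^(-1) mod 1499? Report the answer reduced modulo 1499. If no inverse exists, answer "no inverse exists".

1099

Apply the Euclidean algorithm to 1499 and 371:
1499 = 4*371 + 15
371 = 24*15 + 11
15 = 1*11 + 4
11 = 2*4 + 3
4 = 1*3 + 1
3 = 3*1 + 0
The gcd is 1. Working backward:
1 = 4 − 3
1 = −11 + 3·4
1 = 3·15 − 4·11
1 = −4·371 + 99·15
1 = 99·1499 − 400·371
So 371·(-400) ≡ 1 (mod 1499), and -400 ≡ 1099 (mod 1499).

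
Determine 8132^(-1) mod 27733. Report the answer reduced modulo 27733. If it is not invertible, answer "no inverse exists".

Run Euclid on (27733, 8132):
27733 = 3×8132 + 3337
8132 = 2×3337 + 1458
3337 = 2×1458 + 421
1458 = 3×421 + 195
421 = 2×195 + 31
195 = 6×31 + 9
31 = 3×9 + 4
9 = 2×4 + 1
4 = 4×1 + 0
The gcd is 1. Working backward:
1 = 9 − 2·4
1 = −2·31 + 7·9
1 = 7·195 − 44·31
1 = −44·421 + 95·195
1 = 95·1458 − 329·421
1 = −329·3337 + 753·1458
1 = 753·8132 − 1835·3337
1 = −1835·27733 + 6258·8132
So 8132·6258 ≡ 1 (mod 27733).

6258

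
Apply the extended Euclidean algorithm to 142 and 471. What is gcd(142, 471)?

Apply Euclid's algorithm to 471 and 142:
471 = 3*142 + 45
142 = 3*45 + 7
45 = 6*7 + 3
7 = 2*3 + 1
3 = 3*1 + 0
gcd(142, 471) = 1.
Express as a combination:
1 = 7 − 2·3
1 = −2·45 + 13·7
1 = 13·142 − 41·45
1 = −41·471 + 136·142
So 1 = (-41)·471 + (136)·142.

1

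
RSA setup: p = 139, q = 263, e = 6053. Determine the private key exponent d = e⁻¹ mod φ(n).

33701

φ(n) = (p−1)(q−1) = 138·262 = 36156.
Need d with 6053·d ≡ 1 (mod 36156). Apply the extended Euclidean algorithm:
36156 = 5×6053 + 5891
6053 = 1×5891 + 162
5891 = 36×162 + 59
162 = 2×59 + 44
59 = 1×44 + 15
44 = 2×15 + 14
15 = 1×14 + 1
14 = 14×1 + 0
Back-substitute:
1 = 15 − 14
1 = −44 + 3·15
1 = 3·59 − 4·44
1 = −4·162 + 11·59
1 = 11·5891 − 400·162
1 = −400·6053 + 411·5891
1 = 411·36156 − 2455·6053
So 6053·(-2455) ≡ 1 (mod 36156), hence d ≡ -2455 ≡ 33701 (mod 36156).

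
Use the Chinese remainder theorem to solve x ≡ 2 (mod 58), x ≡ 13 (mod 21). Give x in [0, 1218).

Write x = 2 + 58·k. Then 58·k ≡ 13 − 2 ≡ 11 (mod 21).
Need 58⁻¹ mod 21. Extended Euclid on (21, 16):
21 = 1·16 + 5
16 = 3·5 + 1
5 = 5·1 + 0
Back-substitute:
1 = 16 − 3·5
1 = −3·21 + 4·16
58⁻¹ ≡ 4 (mod 21), so k ≡ 4·11 ≡ 2 (mod 21).
x = 2 + 58·2 = 118.

118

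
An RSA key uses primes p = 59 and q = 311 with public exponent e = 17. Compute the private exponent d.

φ(n) = (p−1)(q−1) = 58·310 = 17980.
Need d with 17·d ≡ 1 (mod 17980). Apply the extended Euclidean algorithm:
17980 = 1057×17 + 11
17 = 1×11 + 6
11 = 1×6 + 5
6 = 1×5 + 1
5 = 5×1 + 0
Back-substitute:
1 = 6 − 5
1 = −11 + 2·6
1 = 2·17 − 3·11
1 = −3·17980 + 3173·17
So 17·3173 ≡ 1 (mod 17980), hence d = 3173.

3173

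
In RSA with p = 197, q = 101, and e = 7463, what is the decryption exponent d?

φ(n) = (p−1)(q−1) = 196·100 = 19600.
Need d with 7463·d ≡ 1 (mod 19600). Apply the extended Euclidean algorithm:
19600 = 2*7463 + 4674
7463 = 1*4674 + 2789
4674 = 1*2789 + 1885
2789 = 1*1885 + 904
1885 = 2*904 + 77
904 = 11*77 + 57
77 = 1*57 + 20
57 = 2*20 + 17
20 = 1*17 + 3
17 = 5*3 + 2
3 = 1*2 + 1
2 = 2*1 + 0
Back-substitute:
1 = 3 − 2
1 = −17 + 6·3
1 = 6·20 − 7·17
1 = −7·57 + 20·20
1 = 20·77 − 27·57
1 = −27·904 + 317·77
1 = 317·1885 − 661·904
1 = −661·2789 + 978·1885
1 = 978·4674 − 1639·2789
1 = −1639·7463 + 2617·4674
1 = 2617·19600 − 6873·7463
So 7463·(-6873) ≡ 1 (mod 19600), hence d ≡ -6873 ≡ 12727 (mod 19600).

12727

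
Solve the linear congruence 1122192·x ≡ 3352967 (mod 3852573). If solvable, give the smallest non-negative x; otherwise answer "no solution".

gcd(1122192, 3852573):
3852573 = 3·1122192 + 485997
1122192 = 2·485997 + 150198
485997 = 3·150198 + 35403
150198 = 4·35403 + 8586
35403 = 4·8586 + 1059
8586 = 8·1059 + 114
1059 = 9·114 + 33
114 = 3·33 + 15
33 = 2·15 + 3
15 = 5·3 + 0
gcd = 3, but 3 ∤ 3352967, so the congruence has no solution.

no solution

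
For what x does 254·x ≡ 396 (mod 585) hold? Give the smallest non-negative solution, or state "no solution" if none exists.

First find gcd(254, 585):
585 = 2×254 + 77
254 = 3×77 + 23
77 = 3×23 + 8
23 = 2×8 + 7
8 = 1×7 + 1
7 = 7×1 + 0
gcd = 1, so a unique solution mod 585 exists.
Back-substitute for the Bézout coefficients:
1 = 8 − 7
1 = −23 + 3·8
1 = 3·77 − 10·23
1 = −10·254 + 33·77
1 = 33·585 − 76·254
So 254·(-76) ≡ 1 (mod 585), giving 254⁻¹ ≡ 509.
x ≡ 254⁻¹·396 ≡ 509·396 ≡ 324 (mod 585).

324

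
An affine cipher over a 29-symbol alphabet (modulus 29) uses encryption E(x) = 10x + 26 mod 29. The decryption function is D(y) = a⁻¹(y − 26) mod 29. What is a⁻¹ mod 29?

Run Euclid on (29, 10):
29 = 2*10 + 9
10 = 1*9 + 1
9 = 9*1 + 0
gcd = 1, so the inverse exists. Back-substitute:
1 = 10 − 9
1 = −29 + 3·10
So 10·3 ≡ 1 (mod 29).

3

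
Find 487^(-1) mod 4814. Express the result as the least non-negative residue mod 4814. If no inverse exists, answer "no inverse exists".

Apply the Euclidean algorithm to 4814 and 487:
4814 = 9·487 + 431
487 = 1·431 + 56
431 = 7·56 + 39
56 = 1·39 + 17
39 = 2·17 + 5
17 = 3·5 + 2
5 = 2·2 + 1
2 = 2·1 + 0
Since gcd(487, 4814) = 1, back-substitute to write 1 as a combination:
1 = 5 − 2·2
1 = −2·17 + 7·5
1 = 7·39 − 16·17
1 = −16·56 + 23·39
1 = 23·431 − 177·56
1 = −177·487 + 200·431
1 = 200·4814 − 1977·487
Hence 487⁻¹ ≡ -1977 ≡ 2837 (mod 4814).

2837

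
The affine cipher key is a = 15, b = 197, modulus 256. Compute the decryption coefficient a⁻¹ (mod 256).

Extended Euclidean algorithm:
256 = 17*15 + 1
15 = 15*1 + 0
gcd = 1, so the inverse exists. Back-substitute:
1 = 256 − 17·15
Thus 15·(-17) ≡ 1 (mod 256); reducing, -17 mod 256 = 239.

239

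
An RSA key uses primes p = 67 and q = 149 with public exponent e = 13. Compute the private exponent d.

3757

φ(n) = (p−1)(q−1) = 66·148 = 9768.
Need d with 13·d ≡ 1 (mod 9768). Apply the extended Euclidean algorithm:
9768 = 751·13 + 5
13 = 2·5 + 3
5 = 1·3 + 2
3 = 1·2 + 1
2 = 2·1 + 0
Back-substitute:
1 = 3 − 2
1 = −5 + 2·3
1 = 2·13 − 5·5
1 = −5·9768 + 3757·13
So 13·3757 ≡ 1 (mod 9768), hence d = 3757.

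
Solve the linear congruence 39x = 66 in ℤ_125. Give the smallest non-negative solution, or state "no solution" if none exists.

First find gcd(39, 125):
125 = 3·39 + 8
39 = 4·8 + 7
8 = 1·7 + 1
7 = 7·1 + 0
gcd = 1, so a unique solution mod 125 exists.
Back-substitute for the Bézout coefficients:
1 = 8 − 7
1 = −39 + 5·8
1 = 5·125 − 16·39
So 39·(-16) ≡ 1 (mod 125), giving 39⁻¹ ≡ 109.
x ≡ 39⁻¹·66 ≡ 109·66 ≡ 69 (mod 125).

69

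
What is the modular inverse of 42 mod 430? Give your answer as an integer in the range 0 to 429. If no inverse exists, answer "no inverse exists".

Compute gcd(42, 430):
430 = 10×42 + 10
42 = 4×10 + 2
10 = 5×2 + 0
The gcd is 2, not 1, hence no inverse exists.

no inverse exists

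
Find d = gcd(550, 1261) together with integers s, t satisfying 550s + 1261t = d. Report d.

Euclidean algorithm:
1261 = 2*550 + 161
550 = 3*161 + 67
161 = 2*67 + 27
67 = 2*27 + 13
27 = 2*13 + 1
13 = 13*1 + 0
gcd(550, 1261) = 1.
Back-substituting:
1 = 27 − 2·13
1 = −2·67 + 5·27
1 = 5·161 − 12·67
1 = −12·550 + 41·161
1 = 41·1261 − 94·550
So 1 = (41)·1261 + (-94)·550.

1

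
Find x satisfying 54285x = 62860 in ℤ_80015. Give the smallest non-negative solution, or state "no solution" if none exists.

12331

First find gcd(54285, 80015):
80015 = 1*54285 + 25730
54285 = 2*25730 + 2825
25730 = 9*2825 + 305
2825 = 9*305 + 80
305 = 3*80 + 65
80 = 1*65 + 15
65 = 4*15 + 5
15 = 3*5 + 0
gcd = 5 and 5 | 62860, so solutions exist. Divide through by 5: 10857x ≡ 12572 (mod 16003).
Now find 10857⁻¹ mod 16003:
16003 = 1×10857 + 5146
10857 = 2×5146 + 565
5146 = 9×565 + 61
565 = 9×61 + 16
61 = 3×16 + 13
16 = 1×13 + 3
13 = 4×3 + 1
3 = 3×1 + 0
Back-substitute:
1 = 13 − 4·3
1 = −4·16 + 5·13
1 = 5·61 − 19·16
1 = −19·565 + 176·61
1 = 176·5146 − 1603·565
1 = −1603·10857 + 3382·5146
1 = 3382·16003 − 4985·10857
So 10857·(-4985) ≡ 1 (mod 16003), i.e. 10857⁻¹ ≡ 11018.
Then x ≡ 11018·12572 ≡ 12331 (mod 16003); the smallest non-negative solution is x = 12331.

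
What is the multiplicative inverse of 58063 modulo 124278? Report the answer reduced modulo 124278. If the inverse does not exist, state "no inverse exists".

92431

Run Euclid on (124278, 58063):
124278 = 2*58063 + 8152
58063 = 7*8152 + 999
8152 = 8*999 + 160
999 = 6*160 + 39
160 = 4*39 + 4
39 = 9*4 + 3
4 = 1*3 + 1
3 = 3*1 + 0
gcd = 1, so the inverse exists. Back-substitute:
1 = 4 − 3
1 = −39 + 10·4
1 = 10·160 − 41·39
1 = −41·999 + 256·160
1 = 256·8152 − 2089·999
1 = −2089·58063 + 14879·8152
1 = 14879·124278 − 31847·58063
Hence 58063⁻¹ ≡ -31847 ≡ 92431 (mod 124278).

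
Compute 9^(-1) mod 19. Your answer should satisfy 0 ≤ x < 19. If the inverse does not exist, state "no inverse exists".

17

Apply the Euclidean algorithm to 19 and 9:
19 = 2·9 + 1
9 = 9·1 + 0
gcd = 1, so the inverse exists. Back-substitute:
1 = 19 − 2·9
Hence 9⁻¹ ≡ -2 ≡ 17 (mod 19).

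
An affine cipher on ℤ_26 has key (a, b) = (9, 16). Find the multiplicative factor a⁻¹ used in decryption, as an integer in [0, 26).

3

Extended Euclidean algorithm:
26 = 2·9 + 8
9 = 1·8 + 1
8 = 8·1 + 0
Since gcd(9, 26) = 1, back-substitute to write 1 as a combination:
1 = 9 − 8
1 = −26 + 3·9
So 9·3 ≡ 1 (mod 26).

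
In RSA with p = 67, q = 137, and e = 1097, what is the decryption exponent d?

φ(n) = (p−1)(q−1) = 66·136 = 8976.
Need d with 1097·d ≡ 1 (mod 8976). Apply the extended Euclidean algorithm:
8976 = 8*1097 + 200
1097 = 5*200 + 97
200 = 2*97 + 6
97 = 16*6 + 1
6 = 6*1 + 0
Back-substitute:
1 = 97 − 16·6
1 = −16·200 + 33·97
1 = 33·1097 − 181·200
1 = −181·8976 + 1481·1097
So 1097·1481 ≡ 1 (mod 8976), hence d = 1481.

1481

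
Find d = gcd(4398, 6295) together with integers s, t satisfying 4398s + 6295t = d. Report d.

1

Euclidean algorithm:
6295 = 1·4398 + 1897
4398 = 2·1897 + 604
1897 = 3·604 + 85
604 = 7·85 + 9
85 = 9·9 + 4
9 = 2·4 + 1
4 = 4·1 + 0
gcd(4398, 6295) = 1.
Back-substituting:
1 = 9 − 2·4
1 = −2·85 + 19·9
1 = 19·604 − 135·85
1 = −135·1897 + 424·604
1 = 424·4398 − 983·1897
1 = −983·6295 + 1407·4398
So 1 = (-983)·6295 + (1407)·4398.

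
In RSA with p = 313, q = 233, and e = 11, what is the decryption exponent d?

φ(n) = (p−1)(q−1) = 312·232 = 72384.
Need d with 11·d ≡ 1 (mod 72384). Apply the extended Euclidean algorithm:
72384 = 6580×11 + 4
11 = 2×4 + 3
4 = 1×3 + 1
3 = 3×1 + 0
Back-substitute:
1 = 4 − 3
1 = −11 + 3·4
1 = 3·72384 − 19741·11
So 11·(-19741) ≡ 1 (mod 72384), hence d ≡ -19741 ≡ 52643 (mod 72384).

52643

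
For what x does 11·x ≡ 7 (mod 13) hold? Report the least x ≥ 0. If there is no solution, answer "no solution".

3

First find gcd(11, 13):
13 = 1·11 + 2
11 = 5·2 + 1
2 = 2·1 + 0
gcd = 1, so a unique solution mod 13 exists.
Back-substitute for the Bézout coefficients:
1 = 11 − 5·2
1 = −5·13 + 6·11
So 11·(6) ≡ 1 (mod 13), giving 11⁻¹ ≡ 6.
x ≡ 11⁻¹·7 ≡ 6·7 ≡ 3 (mod 13).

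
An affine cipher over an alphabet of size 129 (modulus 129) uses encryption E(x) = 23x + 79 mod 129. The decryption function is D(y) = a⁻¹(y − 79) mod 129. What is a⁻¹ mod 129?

101

gcd(129, 23) by repeated division:
129 = 5×23 + 14
23 = 1×14 + 9
14 = 1×9 + 5
9 = 1×5 + 4
5 = 1×4 + 1
4 = 4×1 + 0
Since gcd(23, 129) = 1, back-substitute to write 1 as a combination:
1 = 5 − 4
1 = −9 + 2·5
1 = 2·14 − 3·9
1 = −3·23 + 5·14
1 = 5·129 − 28·23
So 23·(-28) ≡ 1 (mod 129), and -28 ≡ 101 (mod 129).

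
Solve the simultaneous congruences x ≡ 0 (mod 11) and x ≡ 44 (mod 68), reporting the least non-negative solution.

Write x = 0 + 11·k. Then 11·k ≡ 44 − 0 ≡ 44 (mod 68).
Need 11⁻¹ mod 68. Extended Euclid on (68, 11):
68 = 6·11 + 2
11 = 5·2 + 1
2 = 2·1 + 0
Back-substitute:
1 = 11 − 5·2
1 = −5·68 + 31·11
11⁻¹ ≡ 31 (mod 68), so k ≡ 31·44 ≡ 4 (mod 68).
x = 0 + 11·4 = 44.

44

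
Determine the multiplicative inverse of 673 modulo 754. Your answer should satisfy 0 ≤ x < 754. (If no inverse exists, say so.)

Apply the Euclidean algorithm to 754 and 673:
754 = 1*673 + 81
673 = 8*81 + 25
81 = 3*25 + 6
25 = 4*6 + 1
6 = 6*1 + 0
The gcd is 1. Working backward:
1 = 25 − 4·6
1 = −4·81 + 13·25
1 = 13·673 − 108·81
1 = −108·754 + 121·673
So 673·121 ≡ 1 (mod 754).

121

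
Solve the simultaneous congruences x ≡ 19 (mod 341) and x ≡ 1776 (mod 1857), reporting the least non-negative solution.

417744

Write x = 19 + 341·k. Then 341·k ≡ 1776 − 19 ≡ 1757 (mod 1857).
Need 341⁻¹ mod 1857. Extended Euclid on (1857, 341):
1857 = 5×341 + 152
341 = 2×152 + 37
152 = 4×37 + 4
37 = 9×4 + 1
4 = 4×1 + 0
Back-substitute:
1 = 37 − 9·4
1 = −9·152 + 37·37
1 = 37·341 − 83·152
1 = −83·1857 + 452·341
341⁻¹ ≡ 452 (mod 1857), so k ≡ 452·1757 ≡ 1225 (mod 1857).
x = 19 + 341·1225 = 417744.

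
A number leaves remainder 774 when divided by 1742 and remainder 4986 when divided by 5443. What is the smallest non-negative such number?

2127756

Write x = 774 + 1742·k. Then 1742·k ≡ 4986 − 774 ≡ 4212 (mod 5443).
Need 1742⁻¹ mod 5443. Extended Euclid on (5443, 1742):
5443 = 3×1742 + 217
1742 = 8×217 + 6
217 = 36×6 + 1
6 = 6×1 + 0
Back-substitute:
1 = 217 − 36·6
1 = −36·1742 + 289·217
1 = 289·5443 − 903·1742
1742⁻¹ ≡ 4540 (mod 5443), so k ≡ 4540·4212 ≡ 1221 (mod 5443).
x = 774 + 1742·1221 = 2127756.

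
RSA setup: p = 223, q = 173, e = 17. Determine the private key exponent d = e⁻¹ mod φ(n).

φ(n) = (p−1)(q−1) = 222·172 = 38184.
Need d with 17·d ≡ 1 (mod 38184). Apply the extended Euclidean algorithm:
38184 = 2246·17 + 2
17 = 8·2 + 1
2 = 2·1 + 0
Back-substitute:
1 = 17 − 8·2
1 = −8·38184 + 17969·17
So 17·17969 ≡ 1 (mod 38184), hence d = 17969.

17969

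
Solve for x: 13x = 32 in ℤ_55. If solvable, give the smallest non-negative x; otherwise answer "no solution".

49

First find gcd(13, 55):
55 = 4×13 + 3
13 = 4×3 + 1
3 = 3×1 + 0
gcd = 1, so a unique solution mod 55 exists.
Back-substitute for the Bézout coefficients:
1 = 13 − 4·3
1 = −4·55 + 17·13
So 13·(17) ≡ 1 (mod 55), giving 13⁻¹ ≡ 17.
x ≡ 13⁻¹·32 ≡ 17·32 ≡ 49 (mod 55).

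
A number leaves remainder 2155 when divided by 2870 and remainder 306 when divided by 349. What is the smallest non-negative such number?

332205

Write x = 2155 + 2870·k. Then 2870·k ≡ 306 − 2155 ≡ 245 (mod 349).
Need 2870⁻¹ mod 349. Extended Euclid on (349, 78):
349 = 4×78 + 37
78 = 2×37 + 4
37 = 9×4 + 1
4 = 4×1 + 0
Back-substitute:
1 = 37 − 9·4
1 = −9·78 + 19·37
1 = 19·349 − 85·78
2870⁻¹ ≡ 264 (mod 349), so k ≡ 264·245 ≡ 115 (mod 349).
x = 2155 + 2870·115 = 332205.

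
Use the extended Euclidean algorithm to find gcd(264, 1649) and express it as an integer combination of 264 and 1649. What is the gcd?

1

Euclidean algorithm:
1649 = 6*264 + 65
264 = 4*65 + 4
65 = 16*4 + 1
4 = 4*1 + 0
gcd(264, 1649) = 1.
Working backward:
1 = 65 − 16·4
1 = −16·264 + 65·65
1 = 65·1649 − 406·264
So 1 = (65)·1649 + (-406)·264.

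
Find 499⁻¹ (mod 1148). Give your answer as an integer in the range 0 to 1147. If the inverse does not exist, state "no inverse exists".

Apply the Euclidean algorithm to 1148 and 499:
1148 = 2×499 + 150
499 = 3×150 + 49
150 = 3×49 + 3
49 = 16×3 + 1
3 = 3×1 + 0
Since gcd(499, 1148) = 1, back-substitute to write 1 as a combination:
1 = 49 − 16·3
1 = −16·150 + 49·49
1 = 49·499 − 163·150
1 = −163·1148 + 375·499
So 499·375 ≡ 1 (mod 1148).

375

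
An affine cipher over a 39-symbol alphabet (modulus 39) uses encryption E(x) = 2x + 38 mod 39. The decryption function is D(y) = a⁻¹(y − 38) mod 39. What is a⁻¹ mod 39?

gcd(39, 2) by repeated division:
39 = 19·2 + 1
2 = 2·1 + 0
Since gcd(2, 39) = 1, back-substitute to write 1 as a combination:
1 = 39 − 19·2
Thus 2·(-19) ≡ 1 (mod 39); reducing, -19 mod 39 = 20.

20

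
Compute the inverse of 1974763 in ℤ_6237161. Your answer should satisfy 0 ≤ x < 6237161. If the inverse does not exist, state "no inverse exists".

no inverse exists

Compute gcd(1974763, 6237161):
6237161 = 3×1974763 + 312872
1974763 = 6×312872 + 97531
312872 = 3×97531 + 20279
97531 = 4×20279 + 16415
20279 = 1×16415 + 3864
16415 = 4×3864 + 959
3864 = 4×959 + 28
959 = 34×28 + 7
28 = 4×7 + 0
The gcd is 7, not 1, hence no inverse exists.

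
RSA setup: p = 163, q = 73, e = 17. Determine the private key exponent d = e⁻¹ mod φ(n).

φ(n) = (p−1)(q−1) = 162·72 = 11664.
Need d with 17·d ≡ 1 (mod 11664). Apply the extended Euclidean algorithm:
11664 = 686·17 + 2
17 = 8·2 + 1
2 = 2·1 + 0
Back-substitute:
1 = 17 − 8·2
1 = −8·11664 + 5489·17
So 17·5489 ≡ 1 (mod 11664), hence d = 5489.

5489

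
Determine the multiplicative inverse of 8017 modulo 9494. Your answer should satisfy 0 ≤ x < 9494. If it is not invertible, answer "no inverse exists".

6775

Extended Euclidean algorithm:
9494 = 1·8017 + 1477
8017 = 5·1477 + 632
1477 = 2·632 + 213
632 = 2·213 + 206
213 = 1·206 + 7
206 = 29·7 + 3
7 = 2·3 + 1
3 = 3·1 + 0
The gcd is 1. Working backward:
1 = 7 − 2·3
1 = −2·206 + 59·7
1 = 59·213 − 61·206
1 = −61·632 + 181·213
1 = 181·1477 − 423·632
1 = −423·8017 + 2296·1477
1 = 2296·9494 − 2719·8017
So 8017·(-2719) ≡ 1 (mod 9494), and -2719 ≡ 6775 (mod 9494).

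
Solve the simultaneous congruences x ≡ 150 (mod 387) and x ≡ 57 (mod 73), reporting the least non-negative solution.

7503

Write x = 150 + 387·k. Then 387·k ≡ 57 − 150 ≡ 53 (mod 73).
Need 387⁻¹ mod 73. Extended Euclid on (73, 22):
73 = 3·22 + 7
22 = 3·7 + 1
7 = 7·1 + 0
Back-substitute:
1 = 22 − 3·7
1 = −3·73 + 10·22
387⁻¹ ≡ 10 (mod 73), so k ≡ 10·53 ≡ 19 (mod 73).
x = 150 + 387·19 = 7503.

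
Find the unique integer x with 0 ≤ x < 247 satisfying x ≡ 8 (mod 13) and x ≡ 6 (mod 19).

Write x = 8 + 13·k. Then 13·k ≡ 6 − 8 ≡ 17 (mod 19).
Need 13⁻¹ mod 19. Extended Euclid on (19, 13):
19 = 1×13 + 6
13 = 2×6 + 1
6 = 6×1 + 0
Back-substitute:
1 = 13 − 2·6
1 = −2·19 + 3·13
13⁻¹ ≡ 3 (mod 19), so k ≡ 3·17 ≡ 13 (mod 19).
x = 8 + 13·13 = 177.

177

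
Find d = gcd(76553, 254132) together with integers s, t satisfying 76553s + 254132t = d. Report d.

Repeated division:
254132 = 3×76553 + 24473
76553 = 3×24473 + 3134
24473 = 7×3134 + 2535
3134 = 1×2535 + 599
2535 = 4×599 + 139
599 = 4×139 + 43
139 = 3×43 + 10
43 = 4×10 + 3
10 = 3×3 + 1
3 = 3×1 + 0
gcd(76553, 254132) = 1.
Express as a combination:
1 = 10 − 3·3
1 = −3·43 + 13·10
1 = 13·139 − 42·43
1 = −42·599 + 181·139
1 = 181·2535 − 766·599
1 = −766·3134 + 947·2535
1 = 947·24473 − 7395·3134
1 = −7395·76553 + 23132·24473
1 = 23132·254132 − 76791·76553
So 1 = (23132)·254132 + (-76791)·76553.

1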